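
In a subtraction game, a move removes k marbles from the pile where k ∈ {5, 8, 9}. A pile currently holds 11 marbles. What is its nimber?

Build the Grundy sequence with g(k) = mex{g(k−s) : s ∈ {5, 8, 9}, s ≤ k}:
k:     0  1  2  3  4  5  6  7  8  9 10 11
g(k):  0  0  0  0  0  1  1  1  1  1  2  2
So g(11) = 2.

2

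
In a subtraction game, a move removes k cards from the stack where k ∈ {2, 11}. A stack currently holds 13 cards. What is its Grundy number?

Build the Grundy sequence with g(k) = mex{g(k−s) : s ∈ {2, 11}, s ≤ k}:
k:     0  1  2  3  4  5  6  7  8  9 10 11 12 13
g(k):  0  0  1  1  0  0  1  1  0  0  1  1  2  0
So g(13) = 0.

0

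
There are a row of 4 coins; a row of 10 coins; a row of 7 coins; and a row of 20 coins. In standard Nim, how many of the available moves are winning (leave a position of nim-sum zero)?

1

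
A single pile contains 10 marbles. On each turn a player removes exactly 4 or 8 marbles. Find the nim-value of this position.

2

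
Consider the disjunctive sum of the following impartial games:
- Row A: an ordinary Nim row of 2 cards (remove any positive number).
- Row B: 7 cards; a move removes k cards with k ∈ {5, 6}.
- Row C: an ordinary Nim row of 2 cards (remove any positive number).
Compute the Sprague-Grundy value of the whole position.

Row A is a plain Nim row of size 2, so its Grundy value is 2.
Build the Grundy sequence for row B with g(k) = mex{g(k−s) : s ∈ {5, 6}, s ≤ k}:
k:     0  1  2  3  4  5  6  7
g(k):  0  0  0  0  0  1  1  1
So g(7) = 1.
Row C is a plain Nim row of size 2, so its Grundy value is 2.
The value of a disjunctive sum is the nim-sum of the parts.
Combined value = 2 XOR 1 XOR 2 = 1.

1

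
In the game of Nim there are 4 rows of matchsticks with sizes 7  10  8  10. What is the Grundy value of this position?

15

Nim-sum: 7 XOR 10 XOR 8 XOR 10 = 15.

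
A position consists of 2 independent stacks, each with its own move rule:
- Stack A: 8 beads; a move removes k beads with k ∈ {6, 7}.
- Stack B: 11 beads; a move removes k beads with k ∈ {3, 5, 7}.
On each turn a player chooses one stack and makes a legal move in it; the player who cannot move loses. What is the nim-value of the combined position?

Grundy values for stack A (subtraction set {6, 7}):
g(0) = mex{} = 0
g(1) = mex{} = 0
g(2) = mex{} = 0
g(3) = mex{} = 0
g(4) = mex{} = 0
g(5) = mex{} = 0
g(6) = mex{0} = 1
g(7) = mex{0} = 1
g(8) = mex{0} = 1
So g(8) = 1.
For stack B, compute g(0), g(1), … with moves {3, 5, 7}:
k:     0  1  2  3  4  5  6  7  8  9 10 11
g(k):  0  0  0  1  1  1  2  2  2  3  0  0
So g(11) = 0.
By the Sprague-Grundy theorem, the Grundy value of a sum of independent games is the XOR of the component values.
Combined value = 1 ⊕ 0 = 1.

1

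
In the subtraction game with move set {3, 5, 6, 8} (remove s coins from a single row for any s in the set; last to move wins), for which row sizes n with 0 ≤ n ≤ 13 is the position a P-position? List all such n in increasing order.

Build the Grundy sequence with g(k) = mex{g(k−s) : s ∈ {3, 5, 6, 8}, s ≤ k}:
g(0) = mex{} = 0
g(1) = mex{} = 0
g(2) = mex{} = 0
g(3) = mex{0} = 1
g(4) = mex{0} = 1
g(5) = mex{0} = 1
g(6) = mex{0,1} = 2
g(7) = mex{0,1} = 2
g(8) = mex{0,1} = 2
g(9) = mex{0,1,2} = 3
g(10) = mex{0,1,2} = 3
g(11) = mex{1,2} = 0
g(12) = mex{1,2,3} = 0
g(13) = mex{1,2,3} = 0
The P-positions (g = 0) in 0..13 are 0, 1, 2, 11, 12, 13.

0, 1, 2, 11, 12, 13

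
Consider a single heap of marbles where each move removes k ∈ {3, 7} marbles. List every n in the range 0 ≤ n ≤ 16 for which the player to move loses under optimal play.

Compute g(0), g(1), … for moves {3, 7}:
k:     0  1  2  3  4  5  6  7  8  9 10 11 12 13 14 15 16
g(k):  0  0  0  1  1  1  0  2  2  1  0  0  0  1  1  1  0
The P-positions (g = 0) in 0..16 are 0, 1, 2, 6, 10, 11, 12, 16.

0, 1, 2, 6, 10, 11, 12, 16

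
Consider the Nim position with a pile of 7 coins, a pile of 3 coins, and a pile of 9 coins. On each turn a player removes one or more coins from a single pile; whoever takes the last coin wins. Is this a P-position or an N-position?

N-position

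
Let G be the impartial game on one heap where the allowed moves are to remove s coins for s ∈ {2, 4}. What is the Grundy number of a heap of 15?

1

Compute g(0), g(1), … for moves {2, 4}:
k:     0  1  2  3  4  5  6  7  8  9 10 11 12 13 14 15
g(k):  0  0  1  1  2  2  0  0  1  1  2  2  0  0  1  1
So g(15) = 1.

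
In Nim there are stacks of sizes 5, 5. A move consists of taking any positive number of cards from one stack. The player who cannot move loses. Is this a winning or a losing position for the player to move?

Compute the nim-sum pairwise:
5 ⊕ 5 = 0
The nim-sum is 0, so this is a P-position: the player to move is in a losing position under optimal play.

Losing position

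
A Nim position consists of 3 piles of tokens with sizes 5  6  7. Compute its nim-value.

Write each in binary and XOR column by column:
  101  (5)
  110  (6)
  111  (7)
  ---
  100  (4)

4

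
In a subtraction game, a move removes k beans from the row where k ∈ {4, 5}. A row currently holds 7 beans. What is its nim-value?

1

Build the Grundy sequence with g(k) = mex{g(k−s) : s ∈ {4, 5}, s ≤ k}:
k:     0  1  2  3  4  5  6  7
g(k):  0  0  0  0  1  1  1  1
So g(7) = 1.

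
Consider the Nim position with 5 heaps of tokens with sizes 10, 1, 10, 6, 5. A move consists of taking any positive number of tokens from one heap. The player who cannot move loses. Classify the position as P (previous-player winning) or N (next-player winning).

N-position

Compute the nim-sum pairwise:
10 ⊕ 1 = 11
11 ⊕ 10 = 1
1 ⊕ 6 = 7
7 ⊕ 5 = 2
The nim-sum is 2 ≠ 0, so this is an N-position: the player to move can win.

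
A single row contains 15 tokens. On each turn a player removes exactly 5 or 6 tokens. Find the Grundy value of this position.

0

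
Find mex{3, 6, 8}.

0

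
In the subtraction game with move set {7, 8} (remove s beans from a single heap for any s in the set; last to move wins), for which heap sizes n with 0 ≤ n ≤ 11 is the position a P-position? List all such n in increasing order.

0, 1, 2, 3, 4, 5, 6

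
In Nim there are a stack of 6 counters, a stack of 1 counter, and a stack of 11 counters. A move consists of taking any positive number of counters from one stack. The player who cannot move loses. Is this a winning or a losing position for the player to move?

Winning position

Compute the nim-sum pairwise:
6 ^ 1 = 7
7 ^ 11 = 12
The nim-sum is 12 ≠ 0, so this is an N-position: the player to move can win.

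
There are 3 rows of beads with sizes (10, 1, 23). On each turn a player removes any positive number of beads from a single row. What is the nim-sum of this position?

Nim-sum: 10 ⊕ 1 ⊕ 23 = 28.

28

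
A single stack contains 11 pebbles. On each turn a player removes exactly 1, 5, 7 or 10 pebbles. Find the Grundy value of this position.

3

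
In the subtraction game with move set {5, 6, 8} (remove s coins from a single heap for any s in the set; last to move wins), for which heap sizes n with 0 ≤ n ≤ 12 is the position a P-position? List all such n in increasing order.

0, 1, 2, 3, 4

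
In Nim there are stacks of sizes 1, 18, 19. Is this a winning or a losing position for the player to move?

Nim-sum: 1 ⊕ 18 ⊕ 19 = 0.
The nim-sum is 0, so this is a P-position: the player to move is in a losing position under optimal play.

Losing position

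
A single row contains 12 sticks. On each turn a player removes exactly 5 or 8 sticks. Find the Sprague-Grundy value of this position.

2

Grundy values for subtraction set {5, 8}:
g(0) = mex{} = 0
g(1) = mex{} = 0
g(2) = mex{} = 0
g(3) = mex{} = 0
g(4) = mex{} = 0
g(5) = mex{0} = 1
g(6) = mex{0} = 1
g(7) = mex{0} = 1
g(8) = mex{0} = 1
g(9) = mex{0} = 1
g(10) = mex{0,1} = 2
g(11) = mex{0,1} = 2
g(12) = mex{0,1} = 2
So g(12) = 2.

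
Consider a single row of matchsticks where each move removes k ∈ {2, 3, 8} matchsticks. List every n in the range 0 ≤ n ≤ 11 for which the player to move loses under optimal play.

0, 1, 5, 6, 10, 11

Build the Grundy sequence with g(k) = mex{g(k−s) : s ∈ {2, 3, 8}, s ≤ k}:
g(0) = mex{} = 0
g(1) = mex{} = 0
g(2) = mex{0} = 1
g(3) = mex{0} = 1
g(4) = mex{0,1} = 2
g(5) = mex{1} = 0
g(6) = mex{1,2} = 0
g(7) = mex{0,2} = 1
g(8) = mex{0} = 1
g(9) = mex{0,1} = 2
g(10) = mex{1} = 0
g(11) = mex{1,2} = 0
The P-positions (g = 0) in 0..11 are 0, 1, 5, 6, 10, 11.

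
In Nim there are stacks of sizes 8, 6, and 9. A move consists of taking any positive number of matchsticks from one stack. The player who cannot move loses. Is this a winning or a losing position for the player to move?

Winning position

Write each in binary and XOR column by column:
  1000  (8)
  0110  (6)
  1001  (9)
  ----
  0111  (7)
The nim-sum is 7 ≠ 0, so this is an N-position: the player to move can win.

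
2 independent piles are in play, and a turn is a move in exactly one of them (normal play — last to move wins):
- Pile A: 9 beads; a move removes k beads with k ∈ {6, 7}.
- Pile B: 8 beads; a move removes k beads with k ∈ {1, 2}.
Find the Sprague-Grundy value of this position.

3

Grundy values for pile A (subtraction set {6, 7}):
g(0) = mex{} = 0
g(1) = mex{} = 0
g(2) = mex{} = 0
g(3) = mex{} = 0
g(4) = mex{} = 0
g(5) = mex{} = 0
g(6) = mex{0} = 1
g(7) = mex{0} = 1
g(8) = mex{0} = 1
g(9) = mex{0} = 1
So g(9) = 1.
Build the Grundy sequence for pile B with g(k) = mex{g(k−s) : s ∈ {1, 2}, s ≤ k}:
g(0) = mex{} = 0
g(1) = mex{0} = 1
g(2) = mex{0,1} = 2
g(3) = mex{1,2} = 0
g(4) = mex{0,2} = 1
g(5) = mex{0,1} = 2
g(6) = mex{1,2} = 0
g(7) = mex{0,2} = 1
g(8) = mex{0,1} = 2
So g(8) = 2.
The value of a disjunctive sum is the nim-sum of the parts.
Combined value = 1 ⊕ 2 = 3.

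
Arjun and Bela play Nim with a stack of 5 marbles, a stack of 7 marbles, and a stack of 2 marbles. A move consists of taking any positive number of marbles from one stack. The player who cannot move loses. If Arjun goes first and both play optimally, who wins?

Nim-sum: 5 ⊕ 7 ⊕ 2 = 0.
The nim-sum is 0, so this is a P-position: the player to move is in a losing position under optimal play; Arjun is about to move from it and so loses — Bela wins.

Bela wins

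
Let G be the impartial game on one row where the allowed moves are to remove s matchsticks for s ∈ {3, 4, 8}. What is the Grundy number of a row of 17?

1

Compute g(0), g(1), … for moves {3, 4, 8}:
k:     0  1  2  3  4  5  6  7  8  9 10 11 12 13 14 15 16 17
g(k):  0  0  0  1  1  1  2  0  2  3  1  3  0  0  0  1  1  1
So g(17) = 1.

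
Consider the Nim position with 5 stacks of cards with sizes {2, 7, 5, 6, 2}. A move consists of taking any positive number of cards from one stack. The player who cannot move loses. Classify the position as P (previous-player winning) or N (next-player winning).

N-position

Nim-sum: 2 ⊕ 7 ⊕ 5 ⊕ 6 ⊕ 2 = 4.
The nim-sum is 4 ≠ 0, so this is an N-position: the player to move can win.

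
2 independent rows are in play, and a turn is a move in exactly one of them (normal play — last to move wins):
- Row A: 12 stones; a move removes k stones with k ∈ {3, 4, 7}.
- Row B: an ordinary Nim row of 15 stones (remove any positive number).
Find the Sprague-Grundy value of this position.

15

Build the Grundy sequence for row A with g(k) = mex{g(k−s) : s ∈ {3, 4, 7}, s ≤ k}:
k:     0  1  2  3  4  5  6  7  8  9 10 11 12
g(k):  0  0  0  1  1  1  2  2  2  3  0  0  0
So g(12) = 0.
Row B is a plain Nim row of size 15, so its Grundy value is 15.
The value of a disjunctive sum is the nim-sum of the parts.
Combined value = 0 XOR 15 = 15.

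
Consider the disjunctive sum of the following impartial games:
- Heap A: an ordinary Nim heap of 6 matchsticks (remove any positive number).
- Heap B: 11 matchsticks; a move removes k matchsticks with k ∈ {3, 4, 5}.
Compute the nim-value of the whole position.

Heap A is a plain Nim heap of size 6, so its Grundy value is 6.
Grundy values for heap B (subtraction set {3, 4, 5}):
g(0) = mex{} = 0
g(1) = mex{} = 0
g(2) = mex{} = 0
g(3) = mex{0} = 1
g(4) = mex{0} = 1
g(5) = mex{0} = 1
g(6) = mex{0,1} = 2
g(7) = mex{0,1} = 2
g(8) = mex{1} = 0
g(9) = mex{1,2} = 0
g(10) = mex{1,2} = 0
g(11) = mex{0,2} = 1
So g(11) = 1.
The value of a disjunctive sum is the nim-sum of the parts.
Combined value = 6 XOR 1 = 7.

7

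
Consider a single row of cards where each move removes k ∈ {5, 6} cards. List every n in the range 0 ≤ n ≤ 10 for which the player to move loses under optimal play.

0, 1, 2, 3, 4

Build the Grundy sequence with g(k) = mex{g(k−s) : s ∈ {5, 6}, s ≤ k}:
k:     0  1  2  3  4  5  6  7  8  9 10
g(k):  0  0  0  0  0  1  1  1  1  1  2
The P-positions (g = 0) in 0..10 are 0, 1, 2, 3, 4.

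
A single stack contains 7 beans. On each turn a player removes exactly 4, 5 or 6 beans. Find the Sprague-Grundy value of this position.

1

Grundy values for subtraction set {4, 5, 6}:
k:     0  1  2  3  4  5  6  7
g(k):  0  0  0  0  1  1  1  1
So g(7) = 1.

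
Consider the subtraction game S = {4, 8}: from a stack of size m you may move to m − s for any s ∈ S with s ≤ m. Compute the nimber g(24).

0

Grundy values for subtraction set {4, 8}:
k:     0  1  2  3  4  5  6  7  8  9 10 11 12 13 14 15 16 17 18 19 20 21 22 23 24
g(k):  0  0  0  0  1  1  1  1  2  2  2  2  0  0  0  0  1  1  1  1  2  2  2  2  0
So g(24) = 0.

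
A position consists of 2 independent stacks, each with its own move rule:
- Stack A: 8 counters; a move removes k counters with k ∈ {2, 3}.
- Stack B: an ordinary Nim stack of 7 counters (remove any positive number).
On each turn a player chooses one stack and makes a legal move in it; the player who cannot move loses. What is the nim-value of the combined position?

6

Grundy values for stack A (subtraction set {2, 3}):
g(0) = mex{} = 0
g(1) = mex{} = 0
g(2) = mex{0} = 1
g(3) = mex{0} = 1
g(4) = mex{0,1} = 2
g(5) = mex{1} = 0
g(6) = mex{1,2} = 0
g(7) = mex{0,2} = 1
g(8) = mex{0} = 1
So g(8) = 1.
Stack B is a plain Nim stack of size 7, so its Grundy value is 7.
The value of a disjunctive sum is the nim-sum of the parts.
Combined value = 1 XOR 7 = 6.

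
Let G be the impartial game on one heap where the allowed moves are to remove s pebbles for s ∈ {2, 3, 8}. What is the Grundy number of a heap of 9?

2

Compute g(0), g(1), … for moves {2, 3, 8}:
k:     0  1  2  3  4  5  6  7  8  9
g(k):  0  0  1  1  2  0  0  1  1  2
So g(9) = 2.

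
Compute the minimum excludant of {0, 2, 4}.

0 is in the set but 1 is not, so the mex is 1.

1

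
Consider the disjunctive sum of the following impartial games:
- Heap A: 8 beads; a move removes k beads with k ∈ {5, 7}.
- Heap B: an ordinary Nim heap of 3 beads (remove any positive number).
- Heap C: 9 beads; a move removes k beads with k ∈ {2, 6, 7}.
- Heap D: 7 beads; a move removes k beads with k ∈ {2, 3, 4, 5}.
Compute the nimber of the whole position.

2

Build the Grundy sequence for heap A with g(k) = mex{g(k−s) : s ∈ {5, 7}, s ≤ k}:
k:     0  1  2  3  4  5  6  7  8
g(k):  0  0  0  0  0  1  1  1  1
So g(8) = 1.
Heap B is a plain Nim heap of size 3, so its Grundy value is 3.
For heap C, compute g(0), g(1), … with moves {2, 6, 7}:
k:     0  1  2  3  4  5  6  7  8  9
g(k):  0  0  1  1  0  0  1  1  2  0
So g(9) = 0.
Grundy values for heap D (subtraction set {2, 3, 4, 5}):
g(0) = mex{} = 0
g(1) = mex{} = 0
g(2) = mex{0} = 1
g(3) = mex{0} = 1
g(4) = mex{0,1} = 2
g(5) = mex{0,1} = 2
g(6) = mex{0,1,2} = 3
g(7) = mex{1,2} = 0
So g(7) = 0.
By the Sprague-Grundy theorem, the Grundy value of a sum of independent games is the XOR of the component values.
Combined value = 1 ⊕ 3 ⊕ 0 ⊕ 0 = 2.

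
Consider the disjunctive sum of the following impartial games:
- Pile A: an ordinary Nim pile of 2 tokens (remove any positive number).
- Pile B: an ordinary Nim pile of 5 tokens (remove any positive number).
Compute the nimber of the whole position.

Pile A is a plain Nim pile of size 2, so its Grundy value is 2.
Pile B is a plain Nim pile of size 5, so its Grundy value is 5.
The value of a disjunctive sum is the nim-sum of the parts.
Combined value = 2 XOR 5 = 7.

7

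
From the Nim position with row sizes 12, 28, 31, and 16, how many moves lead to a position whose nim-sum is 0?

Compute the nim-sum pairwise:
12 ⊕ 28 = 16
16 ⊕ 31 = 15
15 ⊕ 16 = 31
The overall nim-sum is X = 31. A row of size p has a winning move iff p XOR X < p (reduce it to p XOR X).
  12: 12 XOR 31 = 19 ≥ 12 — no move.
  28: 28 XOR 31 = 3 < 28 — winning move (to 3).
  31: 31 XOR 31 = 0 < 31 — winning move (to 0).
  16: 16 XOR 31 = 15 < 16 — winning move (to 15).
That gives 3 winning moves.

3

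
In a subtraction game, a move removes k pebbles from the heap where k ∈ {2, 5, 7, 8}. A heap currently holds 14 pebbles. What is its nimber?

0

Build the Grundy sequence with g(k) = mex{g(k−s) : s ∈ {2, 5, 7, 8}, s ≤ k}:
g(0) = mex{} = 0
g(1) = mex{} = 0
g(2) = mex{0} = 1
g(3) = mex{0} = 1
g(4) = mex{1} = 0
g(5) = mex{0,1} = 2
g(6) = mex{0} = 1
g(7) = mex{0,1,2} = 3
g(8) = mex{0,1} = 2
g(9) = mex{0,1,3} = 2
g(10) = mex{1,2} = 0
g(11) = mex{0,1,2} = 3
g(12) = mex{0,2,3} = 1
g(13) = mex{1,2,3} = 0
g(14) = mex{1,2,3} = 0
So g(14) = 0.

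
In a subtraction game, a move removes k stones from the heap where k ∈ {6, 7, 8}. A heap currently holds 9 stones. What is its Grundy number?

1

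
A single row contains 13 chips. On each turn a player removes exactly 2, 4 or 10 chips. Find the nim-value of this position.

0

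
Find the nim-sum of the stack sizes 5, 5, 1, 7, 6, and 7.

Bitwise XOR of the heap sizes:
  101  (5)
  101  (5)
  001  (1)
  111  (7)
  110  (6)
  111  (7)
  ---
  111  (7)

7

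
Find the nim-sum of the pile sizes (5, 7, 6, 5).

Compute the nim-sum pairwise:
5 ^ 7 = 2
2 ^ 6 = 4
4 ^ 5 = 1

1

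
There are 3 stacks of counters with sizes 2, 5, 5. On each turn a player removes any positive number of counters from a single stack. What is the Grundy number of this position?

2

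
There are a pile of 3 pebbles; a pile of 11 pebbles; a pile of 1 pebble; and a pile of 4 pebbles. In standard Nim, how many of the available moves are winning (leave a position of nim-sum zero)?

1

Nim-sum: 3 XOR 11 XOR 1 XOR 4 = 13.
The overall nim-sum is X = 13. A pile of size p has a winning move iff p XOR X < p (reduce it to p XOR X).
  3: 3 XOR 13 = 14 ≥ 3 — no move.
  11: 11 XOR 13 = 6 < 11 — winning move (to 6).
  1: 1 XOR 13 = 12 ≥ 1 — no move.
  4: 4 XOR 13 = 9 ≥ 4 — no move.
That gives 1 winning move.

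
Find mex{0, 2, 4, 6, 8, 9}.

1

0 is in the set but 1 is not, so the mex is 1.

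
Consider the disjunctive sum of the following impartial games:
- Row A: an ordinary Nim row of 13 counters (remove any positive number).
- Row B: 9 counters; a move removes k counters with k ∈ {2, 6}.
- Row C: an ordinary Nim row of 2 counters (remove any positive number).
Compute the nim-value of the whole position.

15

Row A is a plain Nim row of size 13, so its Grundy value is 13.
Grundy values for row B (subtraction set {2, 6}):
k:     0  1  2  3  4  5  6  7  8  9
g(k):  0  0  1  1  0  0  1  1  0  0
So g(9) = 0.
Row C is a plain Nim row of size 2, so its Grundy value is 2.
By the Sprague-Grundy theorem, the Grundy value of a sum of independent games is the XOR of the component values.
Combined value = 13 ⊕ 0 ⊕ 2 = 15.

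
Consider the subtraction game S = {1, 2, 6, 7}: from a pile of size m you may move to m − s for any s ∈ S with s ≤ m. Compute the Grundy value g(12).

1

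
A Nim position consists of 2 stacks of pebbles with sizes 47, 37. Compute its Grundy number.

10

Compute the nim-sum pairwise:
47 XOR 37 = 10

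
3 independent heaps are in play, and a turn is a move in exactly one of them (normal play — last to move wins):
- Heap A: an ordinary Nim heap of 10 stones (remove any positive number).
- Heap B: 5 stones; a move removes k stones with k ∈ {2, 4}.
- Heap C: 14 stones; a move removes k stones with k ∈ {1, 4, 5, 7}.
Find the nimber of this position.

Heap A is a plain Nim heap of size 10, so its Grundy value is 10.
For heap B, compute g(0), g(1), … with moves {2, 4}:
g(0) = mex{} = 0
g(1) = mex{} = 0
g(2) = mex{0} = 1
g(3) = mex{0} = 1
g(4) = mex{0,1} = 2
g(5) = mex{0,1} = 2
So g(5) = 2.
For heap C, compute g(0), g(1), … with moves {1, 4, 5, 7}:
g(0) = mex{} = 0
g(1) = mex{0} = 1
g(2) = mex{1} = 0
g(3) = mex{0} = 1
g(4) = mex{0,1} = 2
g(5) = mex{0,1,2} = 3
g(6) = mex{0,1,3} = 2
g(7) = mex{0,1,2} = 3
g(8) = mex{1,2,3} = 0
g(9) = mex{0,2,3} = 1
g(10) = mex{1,2,3} = 0
g(11) = mex{0,2,3} = 1
g(12) = mex{0,1,3} = 2
g(13) = mex{0,1,2} = 3
g(14) = mex{0,1,3} = 2
So g(14) = 2.
The value of a disjunctive sum is the nim-sum of the parts.
Combined value = 10 ⊕ 2 ⊕ 2 = 10.

10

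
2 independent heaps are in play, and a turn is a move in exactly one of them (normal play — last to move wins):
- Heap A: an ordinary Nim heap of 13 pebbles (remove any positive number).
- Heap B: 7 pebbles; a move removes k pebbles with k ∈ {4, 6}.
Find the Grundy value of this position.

12

Heap A is a plain Nim heap of size 13, so its Grundy value is 13.
Grundy values for heap B (subtraction set {4, 6}):
g(0) = mex{} = 0
g(1) = mex{} = 0
g(2) = mex{} = 0
g(3) = mex{} = 0
g(4) = mex{0} = 1
g(5) = mex{0} = 1
g(6) = mex{0} = 1
g(7) = mex{0} = 1
So g(7) = 1.
By the Sprague-Grundy theorem, the Grundy value of a sum of independent games is the XOR of the component values.
Combined value = 13 XOR 1 = 12.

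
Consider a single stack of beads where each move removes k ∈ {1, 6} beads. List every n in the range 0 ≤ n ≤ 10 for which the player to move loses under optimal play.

0, 2, 4, 7, 9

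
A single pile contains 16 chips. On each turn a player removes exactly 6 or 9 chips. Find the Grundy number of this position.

0

Build the Grundy sequence with g(k) = mex{g(k−s) : s ∈ {6, 9}, s ≤ k}:
k:     0  1  2  3  4  5  6  7  8  9 10 11 12 13 14 15 16
g(k):  0  0  0  0  0  0  1  1  1  1  1  1  2  2  2  0  0
So g(16) = 0.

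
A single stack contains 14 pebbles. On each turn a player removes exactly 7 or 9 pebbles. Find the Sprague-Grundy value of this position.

Grundy values for subtraction set {7, 9}:
k:     0  1  2  3  4  5  6  7  8  9 10 11 12 13 14
g(k):  0  0  0  0  0  0  0  1  1  1  1  1  1  1  2
So g(14) = 2.

2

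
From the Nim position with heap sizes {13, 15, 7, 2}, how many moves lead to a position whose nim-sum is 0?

3

Compute the nim-sum pairwise:
13 ^ 15 = 2
2 ^ 7 = 5
5 ^ 2 = 7
The overall nim-sum is X = 7. A heap of size p has a winning move iff p XOR X < p (reduce it to p XOR X).
  13: 13 XOR 7 = 10 < 13 — winning move (to 10).
  15: 15 XOR 7 = 8 < 15 — winning move (to 8).
  7: 7 XOR 7 = 0 < 7 — winning move (to 0).
  2: 2 XOR 7 = 5 ≥ 2 — no move.
That gives 3 winning moves.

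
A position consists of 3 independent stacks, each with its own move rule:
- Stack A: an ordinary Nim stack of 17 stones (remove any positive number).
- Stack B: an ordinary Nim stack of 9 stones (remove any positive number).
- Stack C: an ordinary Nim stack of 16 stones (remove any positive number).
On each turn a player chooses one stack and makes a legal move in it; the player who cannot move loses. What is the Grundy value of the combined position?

8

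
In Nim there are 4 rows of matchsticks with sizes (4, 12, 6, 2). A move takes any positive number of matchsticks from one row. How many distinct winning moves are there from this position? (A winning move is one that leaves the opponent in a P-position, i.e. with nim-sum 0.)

1

Compute the nim-sum pairwise:
4 ^ 12 = 8
8 ^ 6 = 14
14 ^ 2 = 12
The overall nim-sum is X = 12. A row of size p has a winning move iff p XOR X < p (reduce it to p XOR X).
  4: 4 XOR 12 = 8 ≥ 4 — no move.
  12: 12 XOR 12 = 0 < 12 — winning move (to 0).
  6: 6 XOR 12 = 10 ≥ 6 — no move.
  2: 2 XOR 12 = 14 ≥ 2 — no move.
That gives 1 winning move.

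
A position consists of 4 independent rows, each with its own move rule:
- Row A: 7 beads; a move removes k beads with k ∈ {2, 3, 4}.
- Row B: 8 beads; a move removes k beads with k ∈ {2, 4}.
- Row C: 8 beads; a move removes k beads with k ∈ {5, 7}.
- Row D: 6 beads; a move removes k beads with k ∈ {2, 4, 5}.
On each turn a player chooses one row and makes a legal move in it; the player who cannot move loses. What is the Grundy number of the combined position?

3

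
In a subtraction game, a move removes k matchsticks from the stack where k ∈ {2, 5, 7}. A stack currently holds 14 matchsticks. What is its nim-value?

0

Grundy values for subtraction set {2, 5, 7}:
g(0) = mex{} = 0
g(1) = mex{} = 0
g(2) = mex{0} = 1
g(3) = mex{0} = 1
g(4) = mex{1} = 0
g(5) = mex{0,1} = 2
g(6) = mex{0} = 1
g(7) = mex{0,1,2} = 3
g(8) = mex{0,1} = 2
g(9) = mex{0,1,3} = 2
g(10) = mex{1,2} = 0
g(11) = mex{0,1,2} = 3
g(12) = mex{0,2,3} = 1
g(13) = mex{1,2,3} = 0
g(14) = mex{1,2,3} = 0
So g(14) = 0.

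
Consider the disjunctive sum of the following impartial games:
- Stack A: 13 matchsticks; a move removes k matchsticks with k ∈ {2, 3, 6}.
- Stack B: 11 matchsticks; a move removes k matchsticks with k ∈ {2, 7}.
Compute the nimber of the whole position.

For stack A, compute g(0), g(1), … with moves {2, 3, 6}:
g(0) = mex{} = 0
g(1) = mex{} = 0
g(2) = mex{0} = 1
g(3) = mex{0} = 1
g(4) = mex{0,1} = 2
g(5) = mex{1} = 0
g(6) = mex{0,1,2} = 3
g(7) = mex{0,2} = 1
g(8) = mex{0,1,3} = 2
g(9) = mex{1,3} = 0
g(10) = mex{1,2} = 0
g(11) = mex{0,2} = 1
g(12) = mex{0,3} = 1
g(13) = mex{0,1} = 2
So g(13) = 2.
For stack B, compute g(0), g(1), … with moves {2, 7}:
k:     0  1  2  3  4  5  6  7  8  9 10 11
g(k):  0  0  1  1  0  0  1  1  2  0  0  1
So g(11) = 1.
The value of a disjunctive sum is the nim-sum of the parts.
Combined value = 2 XOR 1 = 3.

3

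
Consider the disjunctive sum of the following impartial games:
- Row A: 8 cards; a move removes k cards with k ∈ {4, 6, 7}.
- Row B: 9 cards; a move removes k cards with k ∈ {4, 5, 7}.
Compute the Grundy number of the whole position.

For row A, compute g(0), g(1), … with moves {4, 6, 7}:
k:     0  1  2  3  4  5  6  7  8
g(k):  0  0  0  0  1  1  1  1  2
So g(8) = 2.
Build the Grundy sequence for row B with g(k) = mex{g(k−s) : s ∈ {4, 5, 7}, s ≤ k}:
g(0) = mex{} = 0
g(1) = mex{} = 0
g(2) = mex{} = 0
g(3) = mex{} = 0
g(4) = mex{0} = 1
g(5) = mex{0} = 1
g(6) = mex{0} = 1
g(7) = mex{0} = 1
g(8) = mex{0,1} = 2
g(9) = mex{0,1} = 2
So g(9) = 2.
The value of a disjunctive sum is the nim-sum of the parts.
Combined value = 2 ⊕ 2 = 0.

0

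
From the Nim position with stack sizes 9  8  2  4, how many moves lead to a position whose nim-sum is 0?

1

Nim-sum: 9 ⊕ 8 ⊕ 2 ⊕ 4 = 7.
The overall nim-sum is X = 7. A stack of size p has a winning move iff p XOR X < p (reduce it to p XOR X).
  9: 9 XOR 7 = 14 ≥ 9 — no move.
  8: 8 XOR 7 = 15 ≥ 8 — no move.
  2: 2 XOR 7 = 5 ≥ 2 — no move.
  4: 4 XOR 7 = 3 < 4 — winning move (to 3).
That gives 1 winning move.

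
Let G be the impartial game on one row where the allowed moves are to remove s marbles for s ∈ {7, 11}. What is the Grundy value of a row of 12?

1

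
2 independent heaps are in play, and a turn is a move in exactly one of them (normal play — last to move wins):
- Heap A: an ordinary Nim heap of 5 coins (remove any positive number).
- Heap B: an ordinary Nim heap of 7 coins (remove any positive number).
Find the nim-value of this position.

2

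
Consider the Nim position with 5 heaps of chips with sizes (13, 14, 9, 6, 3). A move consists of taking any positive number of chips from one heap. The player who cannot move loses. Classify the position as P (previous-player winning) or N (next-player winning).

Compute the nim-sum pairwise:
13 ⊕ 14 = 3
3 ⊕ 9 = 10
10 ⊕ 6 = 12
12 ⊕ 3 = 15
The nim-sum is 15 ≠ 0, so this is an N-position: the player to move can win.

N-position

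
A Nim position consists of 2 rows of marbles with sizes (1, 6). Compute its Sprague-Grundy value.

Write each in binary and XOR column by column:
  001  (1)
  110  (6)
  ---
  111  (7)

7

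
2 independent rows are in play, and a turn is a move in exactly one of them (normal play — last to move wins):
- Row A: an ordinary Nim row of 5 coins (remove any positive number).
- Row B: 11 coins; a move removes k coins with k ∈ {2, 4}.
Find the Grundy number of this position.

7

Row A is a plain Nim row of size 5, so its Grundy value is 5.
Build the Grundy sequence for row B with g(k) = mex{g(k−s) : s ∈ {2, 4}, s ≤ k}:
k:     0  1  2  3  4  5  6  7  8  9 10 11
g(k):  0  0  1  1  2  2  0  0  1  1  2  2
So g(11) = 2.
By the Sprague-Grundy theorem, the Grundy value of a sum of independent games is the XOR of the component values.
Combined value = 5 ⊕ 2 = 7.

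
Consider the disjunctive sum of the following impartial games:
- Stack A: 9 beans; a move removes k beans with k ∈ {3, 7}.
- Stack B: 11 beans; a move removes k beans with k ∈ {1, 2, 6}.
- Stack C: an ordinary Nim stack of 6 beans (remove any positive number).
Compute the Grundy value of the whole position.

6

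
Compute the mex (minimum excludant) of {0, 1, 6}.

2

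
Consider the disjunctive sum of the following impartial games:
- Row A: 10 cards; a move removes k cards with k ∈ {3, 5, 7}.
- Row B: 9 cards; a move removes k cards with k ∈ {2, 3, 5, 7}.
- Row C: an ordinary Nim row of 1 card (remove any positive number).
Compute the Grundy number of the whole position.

Build the Grundy sequence for row A with g(k) = mex{g(k−s) : s ∈ {3, 5, 7}, s ≤ k}:
g(0) = mex{} = 0
g(1) = mex{} = 0
g(2) = mex{} = 0
g(3) = mex{0} = 1
g(4) = mex{0} = 1
g(5) = mex{0} = 1
g(6) = mex{0,1} = 2
g(7) = mex{0,1} = 2
g(8) = mex{0,1} = 2
g(9) = mex{0,1,2} = 3
g(10) = mex{1,2} = 0
So g(10) = 0.
Grundy values for row B (subtraction set {2, 3, 5, 7}):
g(0) = mex{} = 0
g(1) = mex{} = 0
g(2) = mex{0} = 1
g(3) = mex{0} = 1
g(4) = mex{0,1} = 2
g(5) = mex{0,1} = 2
g(6) = mex{0,1,2} = 3
g(7) = mex{0,1,2} = 3
g(8) = mex{0,1,2,3} = 4
g(9) = mex{1,2,3} = 0
So g(9) = 0.
Row C is a plain Nim row of size 1, so its Grundy value is 1.
By the Sprague-Grundy theorem, the Grundy value of a sum of independent games is the XOR of the component values.
Combined value = 0 XOR 0 XOR 1 = 1.

1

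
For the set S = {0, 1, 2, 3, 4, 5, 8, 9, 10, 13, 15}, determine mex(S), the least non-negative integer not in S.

6

The values 0, 1, 2, 3, 4, 5 are all present; 6 is the first non-negative integer missing from the set.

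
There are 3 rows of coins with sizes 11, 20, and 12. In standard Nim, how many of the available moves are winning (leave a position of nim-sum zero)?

Compute the nim-sum pairwise:
11 XOR 20 = 31
31 XOR 12 = 19
The overall nim-sum is X = 19. A row of size p has a winning move iff p XOR X < p (reduce it to p XOR X).
  11: 11 XOR 19 = 24 ≥ 11 — no move.
  20: 20 XOR 19 = 7 < 20 — winning move (to 7).
  12: 12 XOR 19 = 31 ≥ 12 — no move.
That gives 1 winning move.

1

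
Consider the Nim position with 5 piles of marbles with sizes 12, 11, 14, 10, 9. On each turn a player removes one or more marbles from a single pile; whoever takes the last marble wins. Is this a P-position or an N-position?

Nim-sum: 12 ^ 11 ^ 14 ^ 10 ^ 9 = 10.
The nim-sum is 10 ≠ 0, so this is an N-position: the player to move can win.

N-position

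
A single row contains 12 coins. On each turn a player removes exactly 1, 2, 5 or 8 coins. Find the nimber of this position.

Build the Grundy sequence with g(k) = mex{g(k−s) : s ∈ {1, 2, 5, 8}, s ≤ k}:
k:     0  1  2  3  4  5  6  7  8  9 10 11 12
g(k):  0  1  2  0  1  2  0  1  2  0  1  2  0
So g(12) = 0.

0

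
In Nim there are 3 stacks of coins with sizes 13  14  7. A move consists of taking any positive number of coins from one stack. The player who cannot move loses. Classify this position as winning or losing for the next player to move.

Winning position

Compute the nim-sum pairwise:
13 XOR 14 = 3
3 XOR 7 = 4
The nim-sum is 4 ≠ 0, so this is an N-position: the player to move can win.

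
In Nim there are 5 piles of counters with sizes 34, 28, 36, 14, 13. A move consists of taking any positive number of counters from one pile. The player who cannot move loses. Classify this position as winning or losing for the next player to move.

Winning position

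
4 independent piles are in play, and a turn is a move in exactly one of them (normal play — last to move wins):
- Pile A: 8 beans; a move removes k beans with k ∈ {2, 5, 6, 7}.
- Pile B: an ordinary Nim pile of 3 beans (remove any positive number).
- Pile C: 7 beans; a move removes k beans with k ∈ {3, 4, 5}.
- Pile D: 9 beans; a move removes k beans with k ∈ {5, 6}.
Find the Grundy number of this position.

2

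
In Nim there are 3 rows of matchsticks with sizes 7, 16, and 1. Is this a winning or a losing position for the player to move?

Winning position

Compute the nim-sum pairwise:
7 ⊕ 16 = 23
23 ⊕ 1 = 22
The nim-sum is 22 ≠ 0, so this is an N-position: the player to move can win.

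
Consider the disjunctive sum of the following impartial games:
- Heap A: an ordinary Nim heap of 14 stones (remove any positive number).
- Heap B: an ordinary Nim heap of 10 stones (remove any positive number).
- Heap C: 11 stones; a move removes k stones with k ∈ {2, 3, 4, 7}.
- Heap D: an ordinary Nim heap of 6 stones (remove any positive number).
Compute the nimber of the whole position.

Heap A is a plain Nim heap of size 14, so its Grundy value is 14.
Heap B is a plain Nim heap of size 10, so its Grundy value is 10.
For heap C, compute g(0), g(1), … with moves {2, 3, 4, 7}:
k:     0  1  2  3  4  5  6  7  8  9 10 11
g(k):  0  0  1  1  2  2  0  3  1  4  2  0
So g(11) = 0.
Heap D is a plain Nim heap of size 6, so its Grundy value is 6.
The value of a disjunctive sum is the nim-sum of the parts.
Combined value = 14 ⊕ 10 ⊕ 0 ⊕ 6 = 2.

2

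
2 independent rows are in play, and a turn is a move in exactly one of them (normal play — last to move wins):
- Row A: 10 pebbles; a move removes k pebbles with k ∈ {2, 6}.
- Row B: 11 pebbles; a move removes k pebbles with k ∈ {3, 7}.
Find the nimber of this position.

1

Grundy values for row A (subtraction set {2, 6}):
g(0) = mex{} = 0
g(1) = mex{} = 0
g(2) = mex{0} = 1
g(3) = mex{0} = 1
g(4) = mex{1} = 0
g(5) = mex{1} = 0
g(6) = mex{0} = 1
g(7) = mex{0} = 1
g(8) = mex{1} = 0
g(9) = mex{1} = 0
g(10) = mex{0} = 1
So g(10) = 1.
Grundy values for row B (subtraction set {3, 7}):
k:     0  1  2  3  4  5  6  7  8  9 10 11
g(k):  0  0  0  1  1  1  0  2  2  1  0  0
So g(11) = 0.
The value of a disjunctive sum is the nim-sum of the parts.
Combined value = 1 ⊕ 0 = 1.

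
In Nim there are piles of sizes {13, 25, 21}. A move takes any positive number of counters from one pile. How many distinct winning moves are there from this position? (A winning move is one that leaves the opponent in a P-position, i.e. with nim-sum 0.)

3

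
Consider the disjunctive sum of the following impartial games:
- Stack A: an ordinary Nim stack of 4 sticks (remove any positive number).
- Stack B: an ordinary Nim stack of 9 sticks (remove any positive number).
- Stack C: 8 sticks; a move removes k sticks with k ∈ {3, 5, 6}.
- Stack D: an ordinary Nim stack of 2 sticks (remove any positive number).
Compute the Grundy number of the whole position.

Stack A is a plain Nim stack of size 4, so its Grundy value is 4.
Stack B is a plain Nim stack of size 9, so its Grundy value is 9.
Grundy values for stack C (subtraction set {3, 5, 6}):
k:     0  1  2  3  4  5  6  7  8
g(k):  0  0  0  1  1  1  2  2  2
So g(8) = 2.
Stack D is a plain Nim stack of size 2, so its Grundy value is 2.
The value of a disjunctive sum is the nim-sum of the parts.
Combined value = 4 ⊕ 9 ⊕ 2 ⊕ 2 = 13.

13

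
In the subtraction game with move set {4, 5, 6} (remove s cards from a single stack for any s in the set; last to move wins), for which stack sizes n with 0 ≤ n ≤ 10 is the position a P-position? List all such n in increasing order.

0, 1, 2, 3, 10

Grundy values for subtraction set {4, 5, 6}:
g(0) = mex{} = 0
g(1) = mex{} = 0
g(2) = mex{} = 0
g(3) = mex{} = 0
g(4) = mex{0} = 1
g(5) = mex{0} = 1
g(6) = mex{0} = 1
g(7) = mex{0} = 1
g(8) = mex{0,1} = 2
g(9) = mex{0,1} = 2
g(10) = mex{1} = 0
The P-positions (g = 0) in 0..10 are 0, 1, 2, 3, 10.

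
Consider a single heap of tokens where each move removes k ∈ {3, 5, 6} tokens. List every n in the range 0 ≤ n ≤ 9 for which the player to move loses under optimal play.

0, 1, 2, 9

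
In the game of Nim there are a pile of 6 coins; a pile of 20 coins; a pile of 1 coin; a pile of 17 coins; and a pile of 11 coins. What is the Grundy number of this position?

In binary:
  00110  (6)
  10100  (20)
  00001  (1)
  10001  (17)
  01011  (11)
  -----
  01001  (9)

9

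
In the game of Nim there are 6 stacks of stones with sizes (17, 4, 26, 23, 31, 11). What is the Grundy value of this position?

Compute the nim-sum pairwise:
17 ^ 4 = 21
21 ^ 26 = 15
15 ^ 23 = 24
24 ^ 31 = 7
7 ^ 11 = 12

12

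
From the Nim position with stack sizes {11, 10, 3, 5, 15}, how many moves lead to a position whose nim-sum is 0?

Write each in binary and XOR column by column:
  1011  (11)
  1010  (10)
  0011  (3)
  0101  (5)
  1111  (15)
  ----
  1000  (8)
The overall nim-sum is X = 8. A stack of size p has a winning move iff p XOR X < p (reduce it to p XOR X).
  11: 11 XOR 8 = 3 < 11 — winning move (to 3).
  10: 10 XOR 8 = 2 < 10 — winning move (to 2).
  3: 3 XOR 8 = 11 ≥ 3 — no move.
  5: 5 XOR 8 = 13 ≥ 5 — no move.
  15: 15 XOR 8 = 7 < 15 — winning move (to 7).
That gives 3 winning moves.

3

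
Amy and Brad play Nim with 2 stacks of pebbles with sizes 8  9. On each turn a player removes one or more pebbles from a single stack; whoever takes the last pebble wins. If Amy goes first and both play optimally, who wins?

Amy wins

Compute the nim-sum pairwise:
8 ⊕ 9 = 1
The nim-sum is 1 ≠ 0, so this is an N-position: the player to move can win; Amy has a winning move.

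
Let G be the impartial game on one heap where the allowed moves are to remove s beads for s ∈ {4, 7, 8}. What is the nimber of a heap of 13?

0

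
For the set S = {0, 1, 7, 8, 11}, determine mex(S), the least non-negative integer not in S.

The values 0, 1 are all present; 2 is the first non-negative integer missing from the set.

2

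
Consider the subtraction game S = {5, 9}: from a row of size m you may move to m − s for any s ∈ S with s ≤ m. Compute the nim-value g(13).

Compute g(0), g(1), … for moves {5, 9}:
g(0) = mex{} = 0
g(1) = mex{} = 0
g(2) = mex{} = 0
g(3) = mex{} = 0
g(4) = mex{} = 0
g(5) = mex{0} = 1
g(6) = mex{0} = 1
g(7) = mex{0} = 1
g(8) = mex{0} = 1
g(9) = mex{0} = 1
g(10) = mex{0,1} = 2
g(11) = mex{0,1} = 2
g(12) = mex{0,1} = 2
g(13) = mex{0,1} = 2
So g(13) = 2.

2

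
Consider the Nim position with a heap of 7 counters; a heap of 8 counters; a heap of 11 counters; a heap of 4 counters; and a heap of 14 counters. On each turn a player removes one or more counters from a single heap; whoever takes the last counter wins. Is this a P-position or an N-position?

N-position

Bitwise XOR of the heap sizes:
  0111  (7)
  1000  (8)
  1011  (11)
  0100  (4)
  1110  (14)
  ----
  1110  (14)
The nim-sum is 14 ≠ 0, so this is an N-position: the player to move can win.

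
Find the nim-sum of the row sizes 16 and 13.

Write each in binary and XOR column by column:
  10000  (16)
  01101  (13)
  -----
  11101  (29)

29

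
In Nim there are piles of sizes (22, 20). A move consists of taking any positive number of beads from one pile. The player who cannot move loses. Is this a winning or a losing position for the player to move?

Compute the nim-sum pairwise:
22 ⊕ 20 = 2
The nim-sum is 2 ≠ 0, so this is an N-position: the player to move can win.

Winning position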